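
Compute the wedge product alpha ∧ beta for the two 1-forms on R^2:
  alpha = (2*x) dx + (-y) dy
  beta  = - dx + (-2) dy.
alpha ∧ beta = (-4*x - y) dx ∧ dy

Distribute the wedge, using dx_i ∧ dx_j = -dx_j ∧ dx_i and dx_i ∧ dx_i = 0. For each pair (i, j) with i < j, the coefficient of dx_i ∧ dx_j in alpha ∧ beta is (alpha_i * beta_j - alpha_j * beta_i). Collecting: alpha ∧ beta = (-4*x - y) dx ∧ dy.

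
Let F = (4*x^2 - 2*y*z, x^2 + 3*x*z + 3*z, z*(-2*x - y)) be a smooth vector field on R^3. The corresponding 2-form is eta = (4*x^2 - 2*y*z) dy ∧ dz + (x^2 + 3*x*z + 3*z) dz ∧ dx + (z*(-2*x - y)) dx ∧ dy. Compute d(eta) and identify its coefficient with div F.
d(eta) = (6*x - y) dx ∧ dy ∧ dz; div F = 6*x - y

For a 2-form in R^3 of the form above, applying d gives a 3-form with coefficient ∂P/∂x + ∂Q/∂y + ∂R/∂z:
  ∂P/∂x = 8*x
  ∂Q/∂y = 0
  ∂R/∂z = -2*x - y
Sum = 6*x - y, which is exactly div F.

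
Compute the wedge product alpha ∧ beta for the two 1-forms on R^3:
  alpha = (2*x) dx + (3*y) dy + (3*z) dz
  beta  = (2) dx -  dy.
alpha ∧ beta = (-2*x - 6*y) dx ∧ dy + (-6*z) dx ∧ dz + (3*z) dy ∧ dz

Distribute the wedge, using dx_i ∧ dx_j = -dx_j ∧ dx_i and dx_i ∧ dx_i = 0. For each pair (i, j) with i < j, the coefficient of dx_i ∧ dx_j in alpha ∧ beta is (alpha_i * beta_j - alpha_j * beta_i). Collecting: alpha ∧ beta = (-2*x - 6*y) dx ∧ dy + (-6*z) dx ∧ dz + (3*z) dy ∧ dz.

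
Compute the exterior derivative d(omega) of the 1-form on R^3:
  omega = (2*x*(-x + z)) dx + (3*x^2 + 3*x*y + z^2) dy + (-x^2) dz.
d(omega) = (6*x + 3*y) dx ∧ dy + (-4*x) dx ∧ dz + (-2*z) dy ∧ dz

For a 1-form omega = sum_i f_i dx_i, the exterior derivative is
  d(omega) = sum_{i < j} (∂f_j/∂x_i - ∂f_i/∂x_j) dx_i ∧ dx_j.
  coefficient of dx ∧ dy: ∂f_2/∂x - ∂f_1/∂y = ∂(3*x^2 + 3*x*y + z^2)/∂x - ∂(2*x*(-x + z))/∂y = 6*x + 3*y
  coefficient of dx ∧ dz: ∂f_3/∂x - ∂f_1/∂z = ∂(-x^2)/∂x - ∂(2*x*(-x + z))/∂z = -4*x
  coefficient of dy ∧ dz: ∂f_3/∂y - ∂f_2/∂z = ∂(-x^2)/∂y - ∂(3*x^2 + 3*x*y + z^2)/∂z = -2*z
Assembling: d(omega) = (6*x + 3*y) dx ∧ dy + (-4*x) dx ∧ dz + (-2*z) dy ∧ dz.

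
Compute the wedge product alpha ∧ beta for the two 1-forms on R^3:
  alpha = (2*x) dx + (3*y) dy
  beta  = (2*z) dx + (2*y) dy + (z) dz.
alpha ∧ beta = (2*y*(2*x - 3*z)) dx ∧ dy + (2*x*z) dx ∧ dz + (3*y*z) dy ∧ dz

Distribute the wedge, using dx_i ∧ dx_j = -dx_j ∧ dx_i and dx_i ∧ dx_i = 0. For each pair (i, j) with i < j, the coefficient of dx_i ∧ dx_j in alpha ∧ beta is (alpha_i * beta_j - alpha_j * beta_i). Collecting: alpha ∧ beta = (2*y*(2*x - 3*z)) dx ∧ dy + (2*x*z) dx ∧ dz + (3*y*z) dy ∧ dz.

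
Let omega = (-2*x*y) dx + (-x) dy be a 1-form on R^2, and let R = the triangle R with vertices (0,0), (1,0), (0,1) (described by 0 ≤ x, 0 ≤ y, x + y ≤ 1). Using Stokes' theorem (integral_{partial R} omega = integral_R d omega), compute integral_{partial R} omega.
integral_(partial R) omega = -1/6

Stokes: integral_partial_R omega = integral_R d omega with d omega = (∂Q/∂x - ∂P/∂y) dx ∧ dy.
  ∂Q/∂x = -1
  ∂P/∂y = -2*x
  integrand = ∂Q/∂x - ∂P/∂y = 2*x - 1.
Integrating over R: integral_0^1 integral_0^{1-x} (2*x - 1) dy dx = -1/6.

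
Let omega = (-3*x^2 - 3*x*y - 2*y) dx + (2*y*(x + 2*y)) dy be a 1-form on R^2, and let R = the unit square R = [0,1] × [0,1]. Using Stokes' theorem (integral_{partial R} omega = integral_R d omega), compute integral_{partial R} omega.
integral_(partial R) omega = 9/2

Stokes: integral_partial_R omega = integral_R d omega with d omega = (∂Q/∂x - ∂P/∂y) dx ∧ dy.
  ∂Q/∂x = 2*y
  ∂P/∂y = -3*x - 2
  integrand = ∂Q/∂x - ∂P/∂y = 3*x + 2*y + 2.
Integrating over R: integral_0^1 integral_0^1 (3*x + 2*y + 2) dx dy = 9/2.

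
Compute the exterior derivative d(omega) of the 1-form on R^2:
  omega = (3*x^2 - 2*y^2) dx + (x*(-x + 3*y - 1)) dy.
d(omega) = (-2*x + 7*y - 1) dx ∧ dy

For a 1-form omega = sum_i f_i dx_i, the exterior derivative is
  d(omega) = sum_{i < j} (∂f_j/∂x_i - ∂f_i/∂x_j) dx_i ∧ dx_j.
  coefficient of dx ∧ dy: ∂f_2/∂x - ∂f_1/∂y = ∂(x*(-x + 3*y - 1))/∂x - ∂(3*x^2 - 2*y^2)/∂y = -2*x + 7*y - 1
Assembling: d(omega) = (-2*x + 7*y - 1) dx ∧ dy.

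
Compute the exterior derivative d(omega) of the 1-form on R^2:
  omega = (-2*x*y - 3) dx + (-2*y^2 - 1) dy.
d(omega) = (2*x) dx ∧ dy

For a 1-form omega = sum_i f_i dx_i, the exterior derivative is
  d(omega) = sum_{i < j} (∂f_j/∂x_i - ∂f_i/∂x_j) dx_i ∧ dx_j.
  coefficient of dx ∧ dy: ∂f_2/∂x - ∂f_1/∂y = ∂(-2*y^2 - 1)/∂x - ∂(-2*x*y - 3)/∂y = 2*x
Assembling: d(omega) = (2*x) dx ∧ dy.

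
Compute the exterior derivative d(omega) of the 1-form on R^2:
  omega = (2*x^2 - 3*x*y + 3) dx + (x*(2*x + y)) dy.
d(omega) = (7*x + y) dx ∧ dy

For a 1-form omega = sum_i f_i dx_i, the exterior derivative is
  d(omega) = sum_{i < j} (∂f_j/∂x_i - ∂f_i/∂x_j) dx_i ∧ dx_j.
  coefficient of dx ∧ dy: ∂f_2/∂x - ∂f_1/∂y = ∂(x*(2*x + y))/∂x - ∂(2*x^2 - 3*x*y + 3)/∂y = 7*x + y
Assembling: d(omega) = (7*x + y) dx ∧ dy.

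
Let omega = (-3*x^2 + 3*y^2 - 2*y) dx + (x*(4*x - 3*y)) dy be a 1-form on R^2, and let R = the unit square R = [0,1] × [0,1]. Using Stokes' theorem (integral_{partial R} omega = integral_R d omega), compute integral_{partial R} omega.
integral_(partial R) omega = 3/2

Stokes: integral_partial_R omega = integral_R d omega with d omega = (∂Q/∂x - ∂P/∂y) dx ∧ dy.
  ∂Q/∂x = 8*x - 3*y
  ∂P/∂y = 6*y - 2
  integrand = ∂Q/∂x - ∂P/∂y = 8*x - 9*y + 2.
Integrating over R: integral_0^1 integral_0^1 (8*x - 9*y + 2) dx dy = 3/2.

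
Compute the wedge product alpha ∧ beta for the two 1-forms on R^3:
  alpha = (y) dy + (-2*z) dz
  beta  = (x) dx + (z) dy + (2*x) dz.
alpha ∧ beta = (-x*y) dx ∧ dy + (2*x*y + 2*z^2) dy ∧ dz + (2*x*z) dx ∧ dz

Distribute the wedge, using dx_i ∧ dx_j = -dx_j ∧ dx_i and dx_i ∧ dx_i = 0. For each pair (i, j) with i < j, the coefficient of dx_i ∧ dx_j in alpha ∧ beta is (alpha_i * beta_j - alpha_j * beta_i). Collecting: alpha ∧ beta = (-x*y) dx ∧ dy + (2*x*y + 2*z^2) dy ∧ dz + (2*x*z) dx ∧ dz.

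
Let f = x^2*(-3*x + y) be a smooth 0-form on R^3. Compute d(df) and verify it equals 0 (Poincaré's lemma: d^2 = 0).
d(df) = 0

Step 1: df = sum_i (∂f/∂x_i) dx_i = (x*(-9*x + 2*y)) dx + (x^2) dy + (0) dz.
Step 2: Apply d again. Using the 1-form formula, the coefficient of dx ∧ dy in d(df) is ∂^2 f/∂x ∂y - ∂^2 f/∂y ∂x = (2*x) - (2*x) = 0 (equality of mixed partials for smooth f).
Similarly for dx ∧ dz and dy ∧ dz — all coefficients vanish. So d(df) = 0.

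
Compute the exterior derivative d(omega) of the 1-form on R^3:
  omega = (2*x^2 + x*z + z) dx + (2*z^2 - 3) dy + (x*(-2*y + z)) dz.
d(omega) = (-x - 2*y + z - 1) dx ∧ dz + (-2*x - 4*z) dy ∧ dz

For a 1-form omega = sum_i f_i dx_i, the exterior derivative is
  d(omega) = sum_{i < j} (∂f_j/∂x_i - ∂f_i/∂x_j) dx_i ∧ dx_j.
  coefficient of dx ∧ dz: ∂f_3/∂x - ∂f_1/∂z = ∂(x*(-2*y + z))/∂x - ∂(2*x^2 + x*z + z)/∂z = -x - 2*y + z - 1
  coefficient of dy ∧ dz: ∂f_3/∂y - ∂f_2/∂z = ∂(x*(-2*y + z))/∂y - ∂(2*z^2 - 3)/∂z = -2*x - 4*z
Assembling: d(omega) = (-x - 2*y + z - 1) dx ∧ dz + (-2*x - 4*z) dy ∧ dz.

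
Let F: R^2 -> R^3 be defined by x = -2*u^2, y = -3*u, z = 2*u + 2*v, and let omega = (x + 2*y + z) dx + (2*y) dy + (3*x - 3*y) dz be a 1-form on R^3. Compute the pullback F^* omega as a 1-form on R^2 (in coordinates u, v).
F^* omega = (4*u*(2*u^2 + u - 2*v + 9)) du + (6*u*(3 - 2*u)) dv

Using F^*(f dg) = (f ∘ F) d(g ∘ F), substitute each coordinate x_i by F_i(u, v) in f_i, and replace dx_i by d F_i = (∂F_i/∂u) du + (∂F_i/∂v) dv.
  For the x component: f_1(F) = -2*u^2 - 4*u + 2*v; d F_1 = (-4*u) du + (0) dv
  For the y component: f_2(F) = -6*u; d F_2 = (-3) du + (0) dv
  For the z component: f_3(F) = 3*u*(3 - 2*u); d F_3 = (2) du + (2) dv
Combining and collecting du, dv coefficients:
  coeff of du: 4*u*(2*u^2 + u - 2*v + 9)
  coeff of dv: 6*u*(3 - 2*u)
F^* omega = (4*u*(2*u^2 + u - 2*v + 9)) du + (6*u*(3 - 2*u)) dv.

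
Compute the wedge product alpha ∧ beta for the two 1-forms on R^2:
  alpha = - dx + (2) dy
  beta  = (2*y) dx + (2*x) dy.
alpha ∧ beta = (-2*x - 4*y) dx ∧ dy

Distribute the wedge, using dx_i ∧ dx_j = -dx_j ∧ dx_i and dx_i ∧ dx_i = 0. For each pair (i, j) with i < j, the coefficient of dx_i ∧ dx_j in alpha ∧ beta is (alpha_i * beta_j - alpha_j * beta_i). Collecting: alpha ∧ beta = (-2*x - 4*y) dx ∧ dy.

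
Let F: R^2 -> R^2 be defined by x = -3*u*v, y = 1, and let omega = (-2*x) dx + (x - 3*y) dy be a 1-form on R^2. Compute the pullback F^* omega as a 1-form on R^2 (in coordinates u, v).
F^* omega = (-18*u*v^2) du + (-18*u^2*v) dv

Using F^*(f dg) = (f ∘ F) d(g ∘ F), substitute each coordinate x_i by F_i(u, v) in f_i, and replace dx_i by d F_i = (∂F_i/∂u) du + (∂F_i/∂v) dv.
  For the x component: f_1(F) = 6*u*v; d F_1 = (-3*v) du + (-3*u) dv
  For the y component: f_2(F) = -3*u*v - 3; d F_2 = (0) du + (0) dv
Combining and collecting du, dv coefficients:
  coeff of du: -18*u*v^2
  coeff of dv: -18*u^2*v
F^* omega = (-18*u*v^2) du + (-18*u^2*v) dv.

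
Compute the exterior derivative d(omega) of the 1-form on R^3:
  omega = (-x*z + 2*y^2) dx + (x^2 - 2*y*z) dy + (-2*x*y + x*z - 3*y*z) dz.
d(omega) = (2*x - 4*y) dx ∧ dy + (x - 2*y + z) dx ∧ dz + (-2*x + 2*y - 3*z) dy ∧ dz

For a 1-form omega = sum_i f_i dx_i, the exterior derivative is
  d(omega) = sum_{i < j} (∂f_j/∂x_i - ∂f_i/∂x_j) dx_i ∧ dx_j.
  coefficient of dx ∧ dy: ∂f_2/∂x - ∂f_1/∂y = ∂(x^2 - 2*y*z)/∂x - ∂(-x*z + 2*y^2)/∂y = 2*x - 4*y
  coefficient of dx ∧ dz: ∂f_3/∂x - ∂f_1/∂z = ∂(-2*x*y + x*z - 3*y*z)/∂x - ∂(-x*z + 2*y^2)/∂z = x - 2*y + z
  coefficient of dy ∧ dz: ∂f_3/∂y - ∂f_2/∂z = ∂(-2*x*y + x*z - 3*y*z)/∂y - ∂(x^2 - 2*y*z)/∂z = -2*x + 2*y - 3*z
Assembling: d(omega) = (2*x - 4*y) dx ∧ dy + (x - 2*y + z) dx ∧ dz + (-2*x + 2*y - 3*z) dy ∧ dz.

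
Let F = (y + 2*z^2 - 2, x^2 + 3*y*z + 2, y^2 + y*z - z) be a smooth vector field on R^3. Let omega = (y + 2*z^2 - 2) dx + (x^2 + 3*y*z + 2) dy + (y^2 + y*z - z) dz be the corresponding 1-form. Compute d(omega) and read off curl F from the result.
d(omega) = (-y + z) dy ∧ dz + (4*z) dz ∧ dx + (2*x - 1) dx ∧ dy; curl F = (-y + z, 4*z, 2*x - 1)

d omega = sum_{i<j} (∂f_j/∂x_i - ∂f_i/∂x_j) dx_i ∧ dx_j. Under the identification (dy ∧ dz, dz ∧ dx, dx ∧ dy) ↔ (e_x, e_y, e_z), the coefficients are exactly the components of curl F. Compute:
  ∂R/∂y - ∂Q/∂z = (2*y + z) - (3*y) = -y + z
  ∂P/∂z - ∂R/∂x = (4*z) - (0) = 4*z
  ∂Q/∂x - ∂P/∂y = (2*x) - (1) = 2*x - 1.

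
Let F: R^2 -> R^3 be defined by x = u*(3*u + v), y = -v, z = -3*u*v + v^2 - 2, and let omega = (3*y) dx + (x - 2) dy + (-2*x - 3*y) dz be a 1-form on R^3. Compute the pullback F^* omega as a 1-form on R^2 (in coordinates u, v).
F^* omega = (6*v*(3*u^2 + u*v - 3*u - 2*v)) du + (18*u^3 - 6*u^2*v - 3*u^2 - 4*u*v^2 - 13*u*v + 6*v^2 + 2) dv

Using F^*(f dg) = (f ∘ F) d(g ∘ F), substitute each coordinate x_i by F_i(u, v) in f_i, and replace dx_i by d F_i = (∂F_i/∂u) du + (∂F_i/∂v) dv.
  For the x component: f_1(F) = -3*v; d F_1 = (6*u + v) du + (u) dv
  For the y component: f_2(F) = 3*u^2 + u*v - 2; d F_2 = (0) du + (-1) dv
  For the z component: f_3(F) = -6*u^2 - 2*u*v + 3*v; d F_3 = (-3*v) du + (-3*u + 2*v) dv
Combining and collecting du, dv coefficients:
  coeff of du: 6*v*(3*u^2 + u*v - 3*u - 2*v)
  coeff of dv: 18*u^3 - 6*u^2*v - 3*u^2 - 4*u*v^2 - 13*u*v + 6*v^2 + 2
F^* omega = (6*v*(3*u^2 + u*v - 3*u - 2*v)) du + (18*u^3 - 6*u^2*v - 3*u^2 - 4*u*v^2 - 13*u*v + 6*v^2 + 2) dv.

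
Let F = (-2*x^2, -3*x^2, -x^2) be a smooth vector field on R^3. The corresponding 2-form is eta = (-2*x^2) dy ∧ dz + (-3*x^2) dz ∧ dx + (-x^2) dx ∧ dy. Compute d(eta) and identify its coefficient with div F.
d(eta) = (-4*x) dx ∧ dy ∧ dz; div F = -4*x

For a 2-form in R^3 of the form above, applying d gives a 3-form with coefficient ∂P/∂x + ∂Q/∂y + ∂R/∂z:
  ∂P/∂x = -4*x
  ∂Q/∂y = 0
  ∂R/∂z = 0
Sum = -4*x, which is exactly div F.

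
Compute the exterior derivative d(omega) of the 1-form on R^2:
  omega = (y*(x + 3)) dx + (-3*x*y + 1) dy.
d(omega) = (-x - 3*y - 3) dx ∧ dy

For a 1-form omega = sum_i f_i dx_i, the exterior derivative is
  d(omega) = sum_{i < j} (∂f_j/∂x_i - ∂f_i/∂x_j) dx_i ∧ dx_j.
  coefficient of dx ∧ dy: ∂f_2/∂x - ∂f_1/∂y = ∂(-3*x*y + 1)/∂x - ∂(y*(x + 3))/∂y = -x - 3*y - 3
Assembling: d(omega) = (-x - 3*y - 3) dx ∧ dy.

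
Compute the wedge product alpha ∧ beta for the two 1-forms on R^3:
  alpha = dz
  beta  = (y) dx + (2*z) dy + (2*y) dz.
alpha ∧ beta = (-y) dx ∧ dz + (-2*z) dy ∧ dz

Distribute the wedge, using dx_i ∧ dx_j = -dx_j ∧ dx_i and dx_i ∧ dx_i = 0. For each pair (i, j) with i < j, the coefficient of dx_i ∧ dx_j in alpha ∧ beta is (alpha_i * beta_j - alpha_j * beta_i). Collecting: alpha ∧ beta = (-y) dx ∧ dz + (-2*z) dy ∧ dz.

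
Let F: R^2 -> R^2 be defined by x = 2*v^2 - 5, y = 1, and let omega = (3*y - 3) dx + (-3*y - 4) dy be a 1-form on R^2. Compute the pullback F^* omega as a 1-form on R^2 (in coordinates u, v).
F^* omega = 0

Using F^*(f dg) = (f ∘ F) d(g ∘ F), substitute each coordinate x_i by F_i(u, v) in f_i, and replace dx_i by d F_i = (∂F_i/∂u) du + (∂F_i/∂v) dv.
  For the x component: f_1(F) = 0; d F_1 = (0) du + (4*v) dv
  For the y component: f_2(F) = -7; d F_2 = (0) du + (0) dv
Combining and collecting du, dv coefficients:
  coeff of du: 0
  coeff of dv: 0
F^* omega = 0.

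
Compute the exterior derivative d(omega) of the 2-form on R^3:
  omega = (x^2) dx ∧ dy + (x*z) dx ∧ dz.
d(omega) = 0

For a 2-form omega = sum_{i<j} g_{ij} dx_i ∧ dx_j, the exterior derivative is
  d(omega) = sum_{i<j} d(g_{ij}) ∧ dx_i ∧ dx_j = sum_{i<j, k} (∂g_{ij}/∂x_k) dx_k ∧ dx_i ∧ dx_j.
Expand each term, using dx_k ∧ dx_i ∧ dx_j = sgn(permutation) dx_{(a)} ∧ dx_{(b)} ∧ dx_{(c)} with (a < b < c) sorted:

Collecting like 3-forms: d(omega) = 0.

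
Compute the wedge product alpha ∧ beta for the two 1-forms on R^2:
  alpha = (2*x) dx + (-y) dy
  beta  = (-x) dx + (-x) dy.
alpha ∧ beta = (-x*(2*x + y)) dx ∧ dy

Distribute the wedge, using dx_i ∧ dx_j = -dx_j ∧ dx_i and dx_i ∧ dx_i = 0. For each pair (i, j) with i < j, the coefficient of dx_i ∧ dx_j in alpha ∧ beta is (alpha_i * beta_j - alpha_j * beta_i). Collecting: alpha ∧ beta = (-x*(2*x + y)) dx ∧ dy.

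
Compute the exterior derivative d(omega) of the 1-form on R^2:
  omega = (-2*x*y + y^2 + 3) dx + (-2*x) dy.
d(omega) = (2*x - 2*y - 2) dx ∧ dy

For a 1-form omega = sum_i f_i dx_i, the exterior derivative is
  d(omega) = sum_{i < j} (∂f_j/∂x_i - ∂f_i/∂x_j) dx_i ∧ dx_j.
  coefficient of dx ∧ dy: ∂f_2/∂x - ∂f_1/∂y = ∂(-2*x)/∂x - ∂(-2*x*y + y^2 + 3)/∂y = 2*x - 2*y - 2
Assembling: d(omega) = (2*x - 2*y - 2) dx ∧ dy.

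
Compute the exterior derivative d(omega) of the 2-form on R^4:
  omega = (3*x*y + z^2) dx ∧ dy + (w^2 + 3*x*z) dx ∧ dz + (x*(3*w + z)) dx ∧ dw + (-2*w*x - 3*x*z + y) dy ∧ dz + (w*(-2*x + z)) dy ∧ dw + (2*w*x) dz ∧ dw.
d(omega) = (-2*w - z) dx ∧ dy ∧ dz + (4*w - x) dx ∧ dz ∧ dw + (-w - 2*x) dy ∧ dz ∧ dw + (-2*w) dx ∧ dy ∧ dw

For a 2-form omega = sum_{i<j} g_{ij} dx_i ∧ dx_j, the exterior derivative is
  d(omega) = sum_{i<j} d(g_{ij}) ∧ dx_i ∧ dx_j = sum_{i<j, k} (∂g_{ij}/∂x_k) dx_k ∧ dx_i ∧ dx_j.
Expand each term, using dx_k ∧ dx_i ∧ dx_j = sgn(permutation) dx_{(a)} ∧ dx_{(b)} ∧ dx_{(c)} with (a < b < c) sorted:
  d(3*x*y + z^2) includes (∂/∂z)(3*x*y + z^2) dz = (2*z) dz, which multiplied by dx ∧ dy gives (2*z) dx ∧ dy ∧ dz
  d(w^2 + 3*x*z) includes (∂/∂w)(w^2 + 3*x*z) dw = (2*w) dw, which multiplied by dx ∧ dz gives (2*w) dx ∧ dz ∧ dw
  d(x*(3*w + z)) includes (∂/∂z)(x*(3*w + z)) dz = (x) dz, which multiplied by dx ∧ dw gives (-x) dx ∧ dz ∧ dw
  d(-2*w*x - 3*x*z + y) includes (∂/∂x)(-2*w*x - 3*x*z + y) dx = (-2*w - 3*z) dx, which multiplied by dy ∧ dz gives (-2*w - 3*z) dx ∧ dy ∧ dz
  d(-2*w*x - 3*x*z + y) includes (∂/∂w)(-2*w*x - 3*x*z + y) dw = (-2*x) dw, which multiplied by dy ∧ dz gives (-2*x) dy ∧ dz ∧ dw
  d(w*(-2*x + z)) includes (∂/∂x)(w*(-2*x + z)) dx = (-2*w) dx, which multiplied by dy ∧ dw gives (-2*w) dx ∧ dy ∧ dw
  d(w*(-2*x + z)) includes (∂/∂z)(w*(-2*x + z)) dz = (w) dz, which multiplied by dy ∧ dw gives (-w) dy ∧ dz ∧ dw
  d(2*w*x) includes (∂/∂x)(2*w*x) dx = (2*w) dx, which multiplied by dz ∧ dw gives (2*w) dx ∧ dz ∧ dw
Collecting like 3-forms: d(omega) = (-2*w - z) dx ∧ dy ∧ dz + (4*w - x) dx ∧ dz ∧ dw + (-w - 2*x) dy ∧ dz ∧ dw + (-2*w) dx ∧ dy ∧ dw.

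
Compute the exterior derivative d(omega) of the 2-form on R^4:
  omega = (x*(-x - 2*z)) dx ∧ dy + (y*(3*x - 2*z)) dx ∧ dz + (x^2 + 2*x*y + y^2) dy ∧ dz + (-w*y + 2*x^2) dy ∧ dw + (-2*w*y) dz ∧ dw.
d(omega) = (-3*x + 2*y + 2*z) dx ∧ dy ∧ dz + (4*x) dx ∧ dy ∧ dw + (-2*w) dy ∧ dz ∧ dw

For a 2-form omega = sum_{i<j} g_{ij} dx_i ∧ dx_j, the exterior derivative is
  d(omega) = sum_{i<j} d(g_{ij}) ∧ dx_i ∧ dx_j = sum_{i<j, k} (∂g_{ij}/∂x_k) dx_k ∧ dx_i ∧ dx_j.
Expand each term, using dx_k ∧ dx_i ∧ dx_j = sgn(permutation) dx_{(a)} ∧ dx_{(b)} ∧ dx_{(c)} with (a < b < c) sorted:
  d(x*(-x - 2*z)) includes (∂/∂z)(x*(-x - 2*z)) dz = (-2*x) dz, which multiplied by dx ∧ dy gives (-2*x) dx ∧ dy ∧ dz
  d(y*(3*x - 2*z)) includes (∂/∂y)(y*(3*x - 2*z)) dy = (3*x - 2*z) dy, which multiplied by dx ∧ dz gives (-3*x + 2*z) dx ∧ dy ∧ dz
  d(x^2 + 2*x*y + y^2) includes (∂/∂x)(x^2 + 2*x*y + y^2) dx = (2*x + 2*y) dx, which multiplied by dy ∧ dz gives (2*x + 2*y) dx ∧ dy ∧ dz
  d(-w*y + 2*x^2) includes (∂/∂x)(-w*y + 2*x^2) dx = (4*x) dx, which multiplied by dy ∧ dw gives (4*x) dx ∧ dy ∧ dw
  d(-2*w*y) includes (∂/∂y)(-2*w*y) dy = (-2*w) dy, which multiplied by dz ∧ dw gives (-2*w) dy ∧ dz ∧ dw
Collecting like 3-forms: d(omega) = (-3*x + 2*y + 2*z) dx ∧ dy ∧ dz + (4*x) dx ∧ dy ∧ dw + (-2*w) dy ∧ dz ∧ dw.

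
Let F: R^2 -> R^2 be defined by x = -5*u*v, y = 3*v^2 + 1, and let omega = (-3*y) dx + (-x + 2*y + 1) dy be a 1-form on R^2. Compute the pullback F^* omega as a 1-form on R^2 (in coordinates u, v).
F^* omega = (45*v^3 + 15*v) du + (75*u*v^2 + 15*u + 36*v^3 + 18*v) dv

Using F^*(f dg) = (f ∘ F) d(g ∘ F), substitute each coordinate x_i by F_i(u, v) in f_i, and replace dx_i by d F_i = (∂F_i/∂u) du + (∂F_i/∂v) dv.
  For the x component: f_1(F) = -9*v^2 - 3; d F_1 = (-5*v) du + (-5*u) dv
  For the y component: f_2(F) = 5*u*v + 6*v^2 + 3; d F_2 = (0) du + (6*v) dv
Combining and collecting du, dv coefficients:
  coeff of du: 45*v^3 + 15*v
  coeff of dv: 75*u*v^2 + 15*u + 36*v^3 + 18*v
F^* omega = (45*v^3 + 15*v) du + (75*u*v^2 + 15*u + 36*v^3 + 18*v) dv.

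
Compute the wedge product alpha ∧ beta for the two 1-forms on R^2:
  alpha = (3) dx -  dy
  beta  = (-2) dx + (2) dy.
alpha ∧ beta = (4) dx ∧ dy

Distribute the wedge, using dx_i ∧ dx_j = -dx_j ∧ dx_i and dx_i ∧ dx_i = 0. For each pair (i, j) with i < j, the coefficient of dx_i ∧ dx_j in alpha ∧ beta is (alpha_i * beta_j - alpha_j * beta_i). Collecting: alpha ∧ beta = (4) dx ∧ dy.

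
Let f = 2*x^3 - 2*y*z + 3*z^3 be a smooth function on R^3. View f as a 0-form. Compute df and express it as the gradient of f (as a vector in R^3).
df = (6*x^2) dx + (-2*z) dy + (-2*y + 9*z^2) dz; grad f = (6*x^2, -2*z, -2*y + 9*z^2)

For a 0-form f, d f = (∂f/∂x) dx + (∂f/∂y) dy + (∂f/∂z) dz. The components of the vector representation are exactly the entries of grad f in Cartesian coordinates:
  ∂f/∂x = 6*x^2
  ∂f/∂y = -2*z
  ∂f/∂z = -2*y + 9*z^2.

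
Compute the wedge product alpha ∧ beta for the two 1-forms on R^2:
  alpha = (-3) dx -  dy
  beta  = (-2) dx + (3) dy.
alpha ∧ beta = (-11) dx ∧ dy

Distribute the wedge, using dx_i ∧ dx_j = -dx_j ∧ dx_i and dx_i ∧ dx_i = 0. For each pair (i, j) with i < j, the coefficient of dx_i ∧ dx_j in alpha ∧ beta is (alpha_i * beta_j - alpha_j * beta_i). Collecting: alpha ∧ beta = (-11) dx ∧ dy.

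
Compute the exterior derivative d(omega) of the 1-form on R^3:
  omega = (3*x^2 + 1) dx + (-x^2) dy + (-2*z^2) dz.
d(omega) = (-2*x) dx ∧ dy

For a 1-form omega = sum_i f_i dx_i, the exterior derivative is
  d(omega) = sum_{i < j} (∂f_j/∂x_i - ∂f_i/∂x_j) dx_i ∧ dx_j.
  coefficient of dx ∧ dy: ∂f_2/∂x - ∂f_1/∂y = ∂(-x^2)/∂x - ∂(3*x^2 + 1)/∂y = -2*x
Assembling: d(omega) = (-2*x) dx ∧ dy.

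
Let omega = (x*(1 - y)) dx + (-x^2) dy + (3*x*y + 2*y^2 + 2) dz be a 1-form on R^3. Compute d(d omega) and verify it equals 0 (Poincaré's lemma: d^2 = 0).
d(d omega) = 0

Step 1: d omega = sum_{i<j} (∂f_j/∂x_i - ∂f_i/∂x_j) dx_i ∧ dx_j:
  coeff of dx ∧ dy: -x
  coeff of dx ∧ dz: 3*y
  coeff of dy ∧ dz: 3*x + 4*y
Step 2: Apply d again to each 2-form coefficient. The only possible 3-form in R^3 is dx ∧ dy ∧ dz, with coefficient
  ∂(coeff of dy∧dz)/∂x - ∂(coeff of dx∧dz)/∂y + ∂(coeff of dx∧dy)/∂z
  = ∂/∂x (3*x + 4*y) - ∂/∂y (3*y) + ∂/∂z (-x).
Each of these terms simplifies to sums of mixed partials that cancel in pairs. The result is 0 (by equality of mixed partials for smooth functions — Schwarz / Clairaut).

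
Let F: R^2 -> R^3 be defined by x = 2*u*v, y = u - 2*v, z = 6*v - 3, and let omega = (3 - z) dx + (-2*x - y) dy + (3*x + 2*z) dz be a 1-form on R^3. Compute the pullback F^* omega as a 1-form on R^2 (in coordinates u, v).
F^* omega = (-4*u*v - u - 12*v^2 + 14*v) du + (32*u*v + 14*u + 68*v - 36) dv

Using F^*(f dg) = (f ∘ F) d(g ∘ F), substitute each coordinate x_i by F_i(u, v) in f_i, and replace dx_i by d F_i = (∂F_i/∂u) du + (∂F_i/∂v) dv.
  For the x component: f_1(F) = 6 - 6*v; d F_1 = (2*v) du + (2*u) dv
  For the y component: f_2(F) = -4*u*v - u + 2*v; d F_2 = (1) du + (-2) dv
  For the z component: f_3(F) = 6*u*v + 12*v - 6; d F_3 = (0) du + (6) dv
Combining and collecting du, dv coefficients:
  coeff of du: -4*u*v - u - 12*v^2 + 14*v
  coeff of dv: 32*u*v + 14*u + 68*v - 36
F^* omega = (-4*u*v - u - 12*v^2 + 14*v) du + (32*u*v + 14*u + 68*v - 36) dv.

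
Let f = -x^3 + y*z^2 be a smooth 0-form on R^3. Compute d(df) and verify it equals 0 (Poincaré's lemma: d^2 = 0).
d(df) = 0

Step 1: df = sum_i (∂f/∂x_i) dx_i = (-3*x^2) dx + (z^2) dy + (2*y*z) dz.
Step 2: Apply d again. Using the 1-form formula, the coefficient of dx ∧ dy in d(df) is ∂^2 f/∂x ∂y - ∂^2 f/∂y ∂x = (0) - (0) = 0 (equality of mixed partials for smooth f).
Similarly for dx ∧ dz and dy ∧ dz — all coefficients vanish. So d(df) = 0.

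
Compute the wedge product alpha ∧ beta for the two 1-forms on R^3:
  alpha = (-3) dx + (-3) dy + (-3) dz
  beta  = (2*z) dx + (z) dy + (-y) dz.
alpha ∧ beta = (3*z) dx ∧ dy + (3*y + 6*z) dx ∧ dz + (3*y + 3*z) dy ∧ dz

Distribute the wedge, using dx_i ∧ dx_j = -dx_j ∧ dx_i and dx_i ∧ dx_i = 0. For each pair (i, j) with i < j, the coefficient of dx_i ∧ dx_j in alpha ∧ beta is (alpha_i * beta_j - alpha_j * beta_i). Collecting: alpha ∧ beta = (3*z) dx ∧ dy + (3*y + 6*z) dx ∧ dz + (3*y + 3*z) dy ∧ dz.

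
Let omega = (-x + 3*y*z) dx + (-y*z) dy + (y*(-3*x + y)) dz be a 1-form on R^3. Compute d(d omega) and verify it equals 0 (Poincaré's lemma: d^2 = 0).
d(d omega) = 0

Step 1: d omega = sum_{i<j} (∂f_j/∂x_i - ∂f_i/∂x_j) dx_i ∧ dx_j:
  coeff of dx ∧ dy: -3*z
  coeff of dx ∧ dz: -6*y
  coeff of dy ∧ dz: -3*x + 3*y
Step 2: Apply d again to each 2-form coefficient. The only possible 3-form in R^3 is dx ∧ dy ∧ dz, with coefficient
  ∂(coeff of dy∧dz)/∂x - ∂(coeff of dx∧dz)/∂y + ∂(coeff of dx∧dy)/∂z
  = ∂/∂x (-3*x + 3*y) - ∂/∂y (-6*y) + ∂/∂z (-3*z).
Each of these terms simplifies to sums of mixed partials that cancel in pairs. The result is 0 (by equality of mixed partials for smooth functions — Schwarz / Clairaut).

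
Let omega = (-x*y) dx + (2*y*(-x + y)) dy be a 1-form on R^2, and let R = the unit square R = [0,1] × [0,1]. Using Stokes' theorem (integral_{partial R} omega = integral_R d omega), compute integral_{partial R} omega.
integral_(partial R) omega = -1/2

Stokes: integral_partial_R omega = integral_R d omega with d omega = (∂Q/∂x - ∂P/∂y) dx ∧ dy.
  ∂Q/∂x = -2*y
  ∂P/∂y = -x
  integrand = ∂Q/∂x - ∂P/∂y = x - 2*y.
Integrating over R: integral_0^1 integral_0^1 (x - 2*y) dx dy = -1/2.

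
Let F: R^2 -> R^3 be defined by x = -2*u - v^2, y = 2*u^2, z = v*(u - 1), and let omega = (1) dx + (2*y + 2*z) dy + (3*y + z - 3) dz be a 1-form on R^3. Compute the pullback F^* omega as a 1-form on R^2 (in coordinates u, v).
F^* omega = (16*u^3 + 14*u^2*v + u*v^2 - 8*u*v - v^2 - 3*v - 2) du + (6*u^3 + u^2*v - 6*u^2 - 2*u*v - 3*u - v + 3) dv

Using F^*(f dg) = (f ∘ F) d(g ∘ F), substitute each coordinate x_i by F_i(u, v) in f_i, and replace dx_i by d F_i = (∂F_i/∂u) du + (∂F_i/∂v) dv.
  For the x component: f_1(F) = 1; d F_1 = (-2) du + (-2*v) dv
  For the y component: f_2(F) = 4*u^2 + 2*u*v - 2*v; d F_2 = (4*u) du + (0) dv
  For the z component: f_3(F) = 6*u^2 + u*v - v - 3; d F_3 = (v) du + (u - 1) dv
Combining and collecting du, dv coefficients:
  coeff of du: 16*u^3 + 14*u^2*v + u*v^2 - 8*u*v - v^2 - 3*v - 2
  coeff of dv: 6*u^3 + u^2*v - 6*u^2 - 2*u*v - 3*u - v + 3
F^* omega = (16*u^3 + 14*u^2*v + u*v^2 - 8*u*v - v^2 - 3*v - 2) du + (6*u^3 + u^2*v - 6*u^2 - 2*u*v - 3*u - v + 3) dv.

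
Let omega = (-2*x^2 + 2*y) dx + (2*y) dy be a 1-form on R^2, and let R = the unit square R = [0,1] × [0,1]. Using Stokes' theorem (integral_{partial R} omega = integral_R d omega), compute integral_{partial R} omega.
integral_(partial R) omega = -2

Stokes: integral_partial_R omega = integral_R d omega with d omega = (∂Q/∂x - ∂P/∂y) dx ∧ dy.
  ∂Q/∂x = 0
  ∂P/∂y = 2
  integrand = ∂Q/∂x - ∂P/∂y = -2.
Integrating over R: integral_0^1 integral_0^1 (-2) dx dy = -2.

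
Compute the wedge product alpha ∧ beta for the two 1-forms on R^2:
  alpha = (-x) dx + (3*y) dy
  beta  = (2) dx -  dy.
alpha ∧ beta = (x - 6*y) dx ∧ dy

Distribute the wedge, using dx_i ∧ dx_j = -dx_j ∧ dx_i and dx_i ∧ dx_i = 0. For each pair (i, j) with i < j, the coefficient of dx_i ∧ dx_j in alpha ∧ beta is (alpha_i * beta_j - alpha_j * beta_i). Collecting: alpha ∧ beta = (x - 6*y) dx ∧ dy.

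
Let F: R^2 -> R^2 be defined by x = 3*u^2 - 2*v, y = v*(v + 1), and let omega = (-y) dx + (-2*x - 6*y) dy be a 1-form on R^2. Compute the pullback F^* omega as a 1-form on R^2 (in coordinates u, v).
F^* omega = (6*u*v*(-v - 1)) du + (-12*u^2*v - 6*u^2 - 12*v^3 - 8*v^2) dv

Using F^*(f dg) = (f ∘ F) d(g ∘ F), substitute each coordinate x_i by F_i(u, v) in f_i, and replace dx_i by d F_i = (∂F_i/∂u) du + (∂F_i/∂v) dv.
  For the x component: f_1(F) = v*(-v - 1); d F_1 = (6*u) du + (-2) dv
  For the y component: f_2(F) = -6*u^2 - 6*v^2 - 2*v; d F_2 = (0) du + (2*v + 1) dv
Combining and collecting du, dv coefficients:
  coeff of du: 6*u*v*(-v - 1)
  coeff of dv: -12*u^2*v - 6*u^2 - 12*v^3 - 8*v^2
F^* omega = (6*u*v*(-v - 1)) du + (-12*u^2*v - 6*u^2 - 12*v^3 - 8*v^2) dv.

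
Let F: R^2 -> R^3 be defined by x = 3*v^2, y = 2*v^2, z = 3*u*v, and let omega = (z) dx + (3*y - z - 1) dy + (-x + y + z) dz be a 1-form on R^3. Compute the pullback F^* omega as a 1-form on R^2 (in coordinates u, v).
F^* omega = (3*v^2*(3*u - v)) du + (v*(9*u^2 + 3*u*v + 24*v^2 - 4)) dv

Using F^*(f dg) = (f ∘ F) d(g ∘ F), substitute each coordinate x_i by F_i(u, v) in f_i, and replace dx_i by d F_i = (∂F_i/∂u) du + (∂F_i/∂v) dv.
  For the x component: f_1(F) = 3*u*v; d F_1 = (0) du + (6*v) dv
  For the y component: f_2(F) = -3*u*v + 6*v^2 - 1; d F_2 = (0) du + (4*v) dv
  For the z component: f_3(F) = v*(3*u - v); d F_3 = (3*v) du + (3*u) dv
Combining and collecting du, dv coefficients:
  coeff of du: 3*v^2*(3*u - v)
  coeff of dv: v*(9*u^2 + 3*u*v + 24*v^2 - 4)
F^* omega = (3*v^2*(3*u - v)) du + (v*(9*u^2 + 3*u*v + 24*v^2 - 4)) dv.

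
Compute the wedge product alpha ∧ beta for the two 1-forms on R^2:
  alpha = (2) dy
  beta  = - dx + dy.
alpha ∧ beta = (2) dx ∧ dy

Distribute the wedge, using dx_i ∧ dx_j = -dx_j ∧ dx_i and dx_i ∧ dx_i = 0. For each pair (i, j) with i < j, the coefficient of dx_i ∧ dx_j in alpha ∧ beta is (alpha_i * beta_j - alpha_j * beta_i). Collecting: alpha ∧ beta = (2) dx ∧ dy.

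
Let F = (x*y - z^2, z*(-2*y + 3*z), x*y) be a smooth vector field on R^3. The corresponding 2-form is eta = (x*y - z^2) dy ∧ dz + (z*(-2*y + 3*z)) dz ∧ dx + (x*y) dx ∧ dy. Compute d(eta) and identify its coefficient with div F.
d(eta) = (y - 2*z) dx ∧ dy ∧ dz; div F = y - 2*z

For a 2-form in R^3 of the form above, applying d gives a 3-form with coefficient ∂P/∂x + ∂Q/∂y + ∂R/∂z:
  ∂P/∂x = y
  ∂Q/∂y = -2*z
  ∂R/∂z = 0
Sum = y - 2*z, which is exactly div F.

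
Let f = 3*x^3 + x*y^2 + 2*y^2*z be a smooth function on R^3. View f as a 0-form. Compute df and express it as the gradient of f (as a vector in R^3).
df = (9*x^2 + y^2) dx + (2*y*(x + 2*z)) dy + (2*y^2) dz; grad f = (9*x^2 + y^2, 2*y*(x + 2*z), 2*y^2)

For a 0-form f, d f = (∂f/∂x) dx + (∂f/∂y) dy + (∂f/∂z) dz. The components of the vector representation are exactly the entries of grad f in Cartesian coordinates:
  ∂f/∂x = 9*x^2 + y^2
  ∂f/∂y = 2*y*(x + 2*z)
  ∂f/∂z = 2*y^2.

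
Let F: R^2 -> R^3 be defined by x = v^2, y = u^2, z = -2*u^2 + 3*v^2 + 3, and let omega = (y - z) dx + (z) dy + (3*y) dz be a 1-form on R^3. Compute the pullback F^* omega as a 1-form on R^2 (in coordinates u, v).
F^* omega = (2*u*(-8*u^2 + 3*v^2 + 3)) du + (6*v*(4*u^2 - v^2 - 1)) dv

Using F^*(f dg) = (f ∘ F) d(g ∘ F), substitute each coordinate x_i by F_i(u, v) in f_i, and replace dx_i by d F_i = (∂F_i/∂u) du + (∂F_i/∂v) dv.
  For the x component: f_1(F) = 3*u^2 - 3*v^2 - 3; d F_1 = (0) du + (2*v) dv
  For the y component: f_2(F) = -2*u^2 + 3*v^2 + 3; d F_2 = (2*u) du + (0) dv
  For the z component: f_3(F) = 3*u^2; d F_3 = (-4*u) du + (6*v) dv
Combining and collecting du, dv coefficients:
  coeff of du: 2*u*(-8*u^2 + 3*v^2 + 3)
  coeff of dv: 6*v*(4*u^2 - v^2 - 1)
F^* omega = (2*u*(-8*u^2 + 3*v^2 + 3)) du + (6*v*(4*u^2 - v^2 - 1)) dv.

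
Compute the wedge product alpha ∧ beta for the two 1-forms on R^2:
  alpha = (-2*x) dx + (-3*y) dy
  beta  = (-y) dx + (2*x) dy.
alpha ∧ beta = (-4*x^2 - 3*y^2) dx ∧ dy

Distribute the wedge, using dx_i ∧ dx_j = -dx_j ∧ dx_i and dx_i ∧ dx_i = 0. For each pair (i, j) with i < j, the coefficient of dx_i ∧ dx_j in alpha ∧ beta is (alpha_i * beta_j - alpha_j * beta_i). Collecting: alpha ∧ beta = (-4*x^2 - 3*y^2) dx ∧ dy.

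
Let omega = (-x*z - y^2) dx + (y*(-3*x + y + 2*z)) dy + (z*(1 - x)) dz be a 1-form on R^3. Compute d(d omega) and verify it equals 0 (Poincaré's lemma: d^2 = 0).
d(d omega) = 0

Step 1: d omega = sum_{i<j} (∂f_j/∂x_i - ∂f_i/∂x_j) dx_i ∧ dx_j:
  coeff of dx ∧ dy: -y
  coeff of dx ∧ dz: x - z
  coeff of dy ∧ dz: -2*y
Step 2: Apply d again to each 2-form coefficient. The only possible 3-form in R^3 is dx ∧ dy ∧ dz, with coefficient
  ∂(coeff of dy∧dz)/∂x - ∂(coeff of dx∧dz)/∂y + ∂(coeff of dx∧dy)/∂z
  = ∂/∂x (-2*y) - ∂/∂y (x - z) + ∂/∂z (-y).
Each of these terms simplifies to sums of mixed partials that cancel in pairs. The result is 0 (by equality of mixed partials for smooth functions — Schwarz / Clairaut).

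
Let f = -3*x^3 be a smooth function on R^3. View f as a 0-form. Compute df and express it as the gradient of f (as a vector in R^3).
df = (-9*x^2) dx + (0) dy + (0) dz; grad f = (-9*x^2, 0, 0)

For a 0-form f, d f = (∂f/∂x) dx + (∂f/∂y) dy + (∂f/∂z) dz. The components of the vector representation are exactly the entries of grad f in Cartesian coordinates:
  ∂f/∂x = -9*x^2
  ∂f/∂y = 0
  ∂f/∂z = 0.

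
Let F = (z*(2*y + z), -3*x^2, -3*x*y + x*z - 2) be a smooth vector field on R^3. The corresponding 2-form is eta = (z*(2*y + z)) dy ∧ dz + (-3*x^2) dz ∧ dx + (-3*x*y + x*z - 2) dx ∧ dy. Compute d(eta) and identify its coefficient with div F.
d(eta) = (x) dx ∧ dy ∧ dz; div F = x

For a 2-form in R^3 of the form above, applying d gives a 3-form with coefficient ∂P/∂x + ∂Q/∂y + ∂R/∂z:
  ∂P/∂x = 0
  ∂Q/∂y = 0
  ∂R/∂z = x
Sum = x, which is exactly div F.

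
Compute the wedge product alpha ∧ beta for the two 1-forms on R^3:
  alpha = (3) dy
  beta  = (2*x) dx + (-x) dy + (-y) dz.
alpha ∧ beta = (-6*x) dx ∧ dy + (-3*y) dy ∧ dz

Distribute the wedge, using dx_i ∧ dx_j = -dx_j ∧ dx_i and dx_i ∧ dx_i = 0. For each pair (i, j) with i < j, the coefficient of dx_i ∧ dx_j in alpha ∧ beta is (alpha_i * beta_j - alpha_j * beta_i). Collecting: alpha ∧ beta = (-6*x) dx ∧ dy + (-3*y) dy ∧ dz.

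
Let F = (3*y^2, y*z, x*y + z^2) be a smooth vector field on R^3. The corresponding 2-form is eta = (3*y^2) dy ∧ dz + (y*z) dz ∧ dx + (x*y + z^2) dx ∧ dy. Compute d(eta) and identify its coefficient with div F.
d(eta) = (3*z) dx ∧ dy ∧ dz; div F = 3*z

For a 2-form in R^3 of the form above, applying d gives a 3-form with coefficient ∂P/∂x + ∂Q/∂y + ∂R/∂z:
  ∂P/∂x = 0
  ∂Q/∂y = z
  ∂R/∂z = 2*z
Sum = 3*z, which is exactly div F.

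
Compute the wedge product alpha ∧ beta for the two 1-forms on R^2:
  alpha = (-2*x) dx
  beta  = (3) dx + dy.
alpha ∧ beta = (-2*x) dx ∧ dy

Distribute the wedge, using dx_i ∧ dx_j = -dx_j ∧ dx_i and dx_i ∧ dx_i = 0. For each pair (i, j) with i < j, the coefficient of dx_i ∧ dx_j in alpha ∧ beta is (alpha_i * beta_j - alpha_j * beta_i). Collecting: alpha ∧ beta = (-2*x) dx ∧ dy.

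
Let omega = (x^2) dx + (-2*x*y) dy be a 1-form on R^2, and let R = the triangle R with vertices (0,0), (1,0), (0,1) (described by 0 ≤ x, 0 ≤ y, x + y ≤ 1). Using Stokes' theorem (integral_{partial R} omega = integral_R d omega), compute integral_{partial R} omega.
integral_(partial R) omega = -1/3

Stokes: integral_partial_R omega = integral_R d omega with d omega = (∂Q/∂x - ∂P/∂y) dx ∧ dy.
  ∂Q/∂x = -2*y
  ∂P/∂y = 0
  integrand = ∂Q/∂x - ∂P/∂y = -2*y.
Integrating over R: integral_0^1 integral_0^{1-x} (-2*y) dy dx = -1/3.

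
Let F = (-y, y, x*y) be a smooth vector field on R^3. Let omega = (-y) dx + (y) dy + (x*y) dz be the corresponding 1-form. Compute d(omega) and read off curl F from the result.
d(omega) = (x) dy ∧ dz + (-y) dz ∧ dx + (1) dx ∧ dy; curl F = (x, -y, 1)

d omega = sum_{i<j} (∂f_j/∂x_i - ∂f_i/∂x_j) dx_i ∧ dx_j. Under the identification (dy ∧ dz, dz ∧ dx, dx ∧ dy) ↔ (e_x, e_y, e_z), the coefficients are exactly the components of curl F. Compute:
  ∂R/∂y - ∂Q/∂z = (x) - (0) = x
  ∂P/∂z - ∂R/∂x = (0) - (y) = -y
  ∂Q/∂x - ∂P/∂y = (0) - (-1) = 1.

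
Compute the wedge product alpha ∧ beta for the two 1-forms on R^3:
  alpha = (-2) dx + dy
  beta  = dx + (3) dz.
alpha ∧ beta = (-6) dx ∧ dz + (-1) dx ∧ dy + (3) dy ∧ dz

Distribute the wedge, using dx_i ∧ dx_j = -dx_j ∧ dx_i and dx_i ∧ dx_i = 0. For each pair (i, j) with i < j, the coefficient of dx_i ∧ dx_j in alpha ∧ beta is (alpha_i * beta_j - alpha_j * beta_i). Collecting: alpha ∧ beta = (-6) dx ∧ dz + (-1) dx ∧ dy + (3) dy ∧ dz.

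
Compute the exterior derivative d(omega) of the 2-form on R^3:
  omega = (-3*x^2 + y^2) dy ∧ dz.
d(omega) = (-6*x) dx ∧ dy ∧ dz

For a 2-form omega = sum_{i<j} g_{ij} dx_i ∧ dx_j, the exterior derivative is
  d(omega) = sum_{i<j} d(g_{ij}) ∧ dx_i ∧ dx_j = sum_{i<j, k} (∂g_{ij}/∂x_k) dx_k ∧ dx_i ∧ dx_j.
Expand each term, using dx_k ∧ dx_i ∧ dx_j = sgn(permutation) dx_{(a)} ∧ dx_{(b)} ∧ dx_{(c)} with (a < b < c) sorted:
  d(-3*x^2 + y^2) includes (∂/∂x)(-3*x^2 + y^2) dx = (-6*x) dx, which multiplied by dy ∧ dz gives (-6*x) dx ∧ dy ∧ dz
Collecting like 3-forms: d(omega) = (-6*x) dx ∧ dy ∧ dz.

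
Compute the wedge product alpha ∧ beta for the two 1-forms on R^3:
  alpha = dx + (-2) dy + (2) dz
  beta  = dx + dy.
alpha ∧ beta = (3) dx ∧ dy + (-2) dx ∧ dz + (-2) dy ∧ dz

Distribute the wedge, using dx_i ∧ dx_j = -dx_j ∧ dx_i and dx_i ∧ dx_i = 0. For each pair (i, j) with i < j, the coefficient of dx_i ∧ dx_j in alpha ∧ beta is (alpha_i * beta_j - alpha_j * beta_i). Collecting: alpha ∧ beta = (3) dx ∧ dy + (-2) dx ∧ dz + (-2) dy ∧ dz.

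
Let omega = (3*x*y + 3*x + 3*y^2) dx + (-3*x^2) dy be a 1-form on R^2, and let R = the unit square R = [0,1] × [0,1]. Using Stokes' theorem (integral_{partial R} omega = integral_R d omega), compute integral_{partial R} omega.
integral_(partial R) omega = -15/2

Stokes: integral_partial_R omega = integral_R d omega with d omega = (∂Q/∂x - ∂P/∂y) dx ∧ dy.
  ∂Q/∂x = -6*x
  ∂P/∂y = 3*x + 6*y
  integrand = ∂Q/∂x - ∂P/∂y = -9*x - 6*y.
Integrating over R: integral_0^1 integral_0^1 (-9*x - 6*y) dx dy = -15/2.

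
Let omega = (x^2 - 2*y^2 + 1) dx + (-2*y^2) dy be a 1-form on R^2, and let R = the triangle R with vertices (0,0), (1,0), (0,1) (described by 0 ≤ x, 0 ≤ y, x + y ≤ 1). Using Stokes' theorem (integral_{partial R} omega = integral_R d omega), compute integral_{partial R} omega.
integral_(partial R) omega = 2/3

Stokes: integral_partial_R omega = integral_R d omega with d omega = (∂Q/∂x - ∂P/∂y) dx ∧ dy.
  ∂Q/∂x = 0
  ∂P/∂y = -4*y
  integrand = ∂Q/∂x - ∂P/∂y = 4*y.
Integrating over R: integral_0^1 integral_0^{1-x} (4*y) dy dx = 2/3.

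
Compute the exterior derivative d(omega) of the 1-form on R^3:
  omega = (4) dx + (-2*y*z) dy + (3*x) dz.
d(omega) = (3) dx ∧ dz + (2*y) dy ∧ dz

For a 1-form omega = sum_i f_i dx_i, the exterior derivative is
  d(omega) = sum_{i < j} (∂f_j/∂x_i - ∂f_i/∂x_j) dx_i ∧ dx_j.
  coefficient of dx ∧ dz: ∂f_3/∂x - ∂f_1/∂z = ∂(3*x)/∂x - ∂(4)/∂z = 3
  coefficient of dy ∧ dz: ∂f_3/∂y - ∂f_2/∂z = ∂(3*x)/∂y - ∂(-2*y*z)/∂z = 2*y
Assembling: d(omega) = (3) dx ∧ dz + (2*y) dy ∧ dz.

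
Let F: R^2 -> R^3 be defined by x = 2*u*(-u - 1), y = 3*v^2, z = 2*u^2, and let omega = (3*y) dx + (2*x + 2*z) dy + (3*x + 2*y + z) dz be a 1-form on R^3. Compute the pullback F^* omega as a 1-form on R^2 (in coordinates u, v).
F^* omega = (-16*u^3 - 24*u^2 - 12*u*v^2 - 18*v^2) du + (-24*u*v) dv

Using F^*(f dg) = (f ∘ F) d(g ∘ F), substitute each coordinate x_i by F_i(u, v) in f_i, and replace dx_i by d F_i = (∂F_i/∂u) du + (∂F_i/∂v) dv.
  For the x component: f_1(F) = 9*v^2; d F_1 = (-4*u - 2) du + (0) dv
  For the y component: f_2(F) = -4*u; d F_2 = (0) du + (6*v) dv
  For the z component: f_3(F) = -4*u^2 - 6*u + 6*v^2; d F_3 = (4*u) du + (0) dv
Combining and collecting du, dv coefficients:
  coeff of du: -16*u^3 - 24*u^2 - 12*u*v^2 - 18*v^2
  coeff of dv: -24*u*v
F^* omega = (-16*u^3 - 24*u^2 - 12*u*v^2 - 18*v^2) du + (-24*u*v) dv.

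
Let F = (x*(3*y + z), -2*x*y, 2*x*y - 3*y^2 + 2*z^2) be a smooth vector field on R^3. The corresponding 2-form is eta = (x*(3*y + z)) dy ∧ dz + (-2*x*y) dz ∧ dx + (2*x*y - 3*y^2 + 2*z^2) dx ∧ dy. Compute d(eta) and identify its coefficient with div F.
d(eta) = (-2*x + 3*y + 5*z) dx ∧ dy ∧ dz; div F = -2*x + 3*y + 5*z

For a 2-form in R^3 of the form above, applying d gives a 3-form with coefficient ∂P/∂x + ∂Q/∂y + ∂R/∂z:
  ∂P/∂x = 3*y + z
  ∂Q/∂y = -2*x
  ∂R/∂z = 4*z
Sum = -2*x + 3*y + 5*z, which is exactly div F.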